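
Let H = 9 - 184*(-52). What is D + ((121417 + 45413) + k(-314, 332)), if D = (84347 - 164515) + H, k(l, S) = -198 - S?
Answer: 95709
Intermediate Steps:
H = 9577 (H = 9 + 9568 = 9577)
D = -70591 (D = (84347 - 164515) + 9577 = -80168 + 9577 = -70591)
D + ((121417 + 45413) + k(-314, 332)) = -70591 + ((121417 + 45413) + (-198 - 1*332)) = -70591 + (166830 + (-198 - 332)) = -70591 + (166830 - 530) = -70591 + 166300 = 95709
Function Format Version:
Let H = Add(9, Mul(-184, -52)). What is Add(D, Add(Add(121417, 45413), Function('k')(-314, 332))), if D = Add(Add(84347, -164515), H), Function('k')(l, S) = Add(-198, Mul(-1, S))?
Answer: 95709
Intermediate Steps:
H = 9577 (H = Add(9, 9568) = 9577)
D = -70591 (D = Add(Add(84347, -164515), 9577) = Add(-80168, 9577) = -70591)
Add(D, Add(Add(121417, 45413), Function('k')(-314, 332))) = Add(-70591, Add(Add(121417, 45413), Add(-198, Mul(-1, 332)))) = Add(-70591, Add(166830, Add(-198, -332))) = Add(-70591, Add(166830, -530)) = Add(-70591, 166300) = 95709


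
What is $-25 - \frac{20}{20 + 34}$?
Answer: $- \frac{685}{27} \approx -25.37$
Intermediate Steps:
$-25 - \frac{20}{20 + 34} = -25 - \frac{20}{54} = -25 - \frac{10}{27} = - \frac{685}{27}$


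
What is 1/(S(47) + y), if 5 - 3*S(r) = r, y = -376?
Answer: -1/390 ≈ -0.0025641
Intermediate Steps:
S(r) = 5/3 - r/3
1/(S(47) + y) = 1/((5/3 - ⅓*47) - 376) = 1/((5/3 - 47/3) - 376) = 1/(-14 - 376) = 1/(-390) = -1/390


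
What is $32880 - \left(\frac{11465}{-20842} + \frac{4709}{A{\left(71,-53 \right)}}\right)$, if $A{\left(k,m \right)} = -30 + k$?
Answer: $\frac{27999008447}{854522} \approx 32766.0$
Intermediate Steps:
$32880 - \left(\frac{11465}{-20842} + \frac{4709}{A{\left(71,-53 \right)}}\right) = 32880 - \left(\frac{11465}{-20842} + \frac{4709}{-30 + 71}\right) = 32880 - \left(11465 \left(- \frac{1}{20842}\right) + \frac{4709}{41}\right) = 32880 - \left(- \frac{11465}{20842} + 4709 \cdot \frac{1}{41}\right) = 32880 - \left(- \frac{11465}{20842} + \frac{4709}{41}\right) = 32880 - \frac{97674913}{854522} = \frac{27999008447}{854522}$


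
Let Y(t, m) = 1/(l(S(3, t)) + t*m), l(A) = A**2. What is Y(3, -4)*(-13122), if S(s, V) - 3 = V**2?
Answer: -2187/22 ≈ -99.409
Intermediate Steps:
S(s, V) = 3 + V**2
Y(t, m) = 1/((3 + t**2)**2 + m*t) (Y(t, m) = 1/((3 + t**2)**2 + t*m) = 1/((3 + t**2)**2 + m*t))
Y(3, -4)*(-13122) = -13122/((3 + 3**2)**2 - 4*3) = -13122/((3 + 9)**2 - 12) = -13122/(12**2 - 12) = -13122/(144 - 12) = -13122/132 = (1/132)*(-13122) = -2187/22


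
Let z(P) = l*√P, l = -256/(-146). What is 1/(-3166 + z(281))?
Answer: -8435807/26705463010 - 2336*√281/13352731505 ≈ -0.00031882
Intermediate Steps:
l = 128/73 (l = -256*(-1/146) = 128/73 ≈ 1.7534)
z(P) = 128*√P/73
1/(-3166 + z(281)) = 1/(-3166 + 128*√281/73)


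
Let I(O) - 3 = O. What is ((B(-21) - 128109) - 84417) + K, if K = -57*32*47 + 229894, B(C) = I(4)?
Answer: -68353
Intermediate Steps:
I(O) = 3 + O
B(C) = 7 (B(C) = 3 + 4 = 7)
K = 144166 (K = -1824*47 + 229894 = -85728 + 229894 = 144166)
((B(-21) - 128109) - 84417) + K = ((7 - 128109) - 84417) + 144166 = (-128102 - 84417) + 144166 = -212519 + 144166 = -68353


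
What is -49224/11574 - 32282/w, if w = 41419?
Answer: -402073454/79897251 ≈ -5.0324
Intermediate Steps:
-49224/11574 - 32282/w = -49224/11574 - 32282/41419 = -49224*1/11574 - 32282*1/41419 = -8204/1929 - 32282/41419 = -402073454/79897251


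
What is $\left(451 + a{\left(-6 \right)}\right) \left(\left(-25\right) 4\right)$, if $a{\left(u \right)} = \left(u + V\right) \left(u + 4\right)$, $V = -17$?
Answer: $-49700$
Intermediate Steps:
$a{\left(u \right)} = \left(-17 + u\right) \left(4 + u\right)$ ($a{\left(u \right)} = \left(u - 17\right) \left(u + 4\right) = \left(-17 + u\right) \left(4 + u\right)$)
$\left(451 + a{\left(-6 \right)}\right) \left(\left(-25\right) 4\right) = \left(451 - \left(-10 - 36\right)\right) \left(\left(-25\right) 4\right) = \left(451 + \left(-68 + 36 + 78\right)\right) \left(-100\right) = \left(451 + 46\right) \left(-100\right) = 497 \left(-100\right) = -49700$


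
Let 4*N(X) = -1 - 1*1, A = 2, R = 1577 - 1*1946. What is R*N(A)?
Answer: 369/2 ≈ 184.50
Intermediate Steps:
R = -369 (R = 1577 - 1946 = -369)
N(X) = -½ (N(X) = (-1 - 1*1)/4 = (-1 - 1)/4 = (¼)*(-2) = -½)
R*N(A) = -369*(-½) = 369/2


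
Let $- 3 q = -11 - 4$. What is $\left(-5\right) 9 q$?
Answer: $-225$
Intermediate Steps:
$q = 5$ ($q = - \frac{-11 - 4}{3} = \left(- \frac{1}{3}\right) \left(-15\right) = 5$)
$\left(-5\right) 9 q = \left(-5\right) 9 \cdot 5 = \left(-45\right) 5 = -225$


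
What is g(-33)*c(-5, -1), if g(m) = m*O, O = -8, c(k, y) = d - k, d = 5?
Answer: 2640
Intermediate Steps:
c(k, y) = 5 - k
g(m) = -8*m (g(m) = m*(-8) = -8*m)
g(-33)*c(-5, -1) = (-8*(-33))*(5 - 1*(-5)) = 264*(5 + 5) = 264*10 = 2640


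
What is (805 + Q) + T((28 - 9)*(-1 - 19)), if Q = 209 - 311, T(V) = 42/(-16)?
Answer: 5603/8 ≈ 700.38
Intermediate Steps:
T(V) = -21/8 (T(V) = 42*(-1/16) = -21/8)
Q = -102
(805 + Q) + T((28 - 9)*(-1 - 19)) = (805 - 102) - 21/8 = 703 - 21/8 = 5603/8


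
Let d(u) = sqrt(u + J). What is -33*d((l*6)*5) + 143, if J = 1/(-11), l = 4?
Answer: 143 - 3*sqrt(14509) ≈ -218.36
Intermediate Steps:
J = -1/11 ≈ -0.090909
d(u) = sqrt(-1/11 + u) (d(u) = sqrt(u - 1/11) = sqrt(-1/11 + u))
-33*d((l*6)*5) + 143 = -3*sqrt(-11 + 121*((4*6)*5)) + 143 = -3*sqrt(-11 + 121*(24*5)) + 143 = -3*sqrt(-11 + 121*120) + 143 = -3*sqrt(-11 + 14520) + 143 = -3*sqrt(14509) + 143 = 143 - 3*sqrt(14509)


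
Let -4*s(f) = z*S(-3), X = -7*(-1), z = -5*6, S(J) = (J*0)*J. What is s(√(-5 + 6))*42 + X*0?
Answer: 0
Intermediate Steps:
S(J) = 0 (S(J) = 0*J = 0)
z = -30
X = 7
s(f) = 0 (s(f) = -(-15)*0/2 = -¼*0 = 0)
s(√(-5 + 6))*42 + X*0 = 0*42 + 7*0 = 0 + 0 = 0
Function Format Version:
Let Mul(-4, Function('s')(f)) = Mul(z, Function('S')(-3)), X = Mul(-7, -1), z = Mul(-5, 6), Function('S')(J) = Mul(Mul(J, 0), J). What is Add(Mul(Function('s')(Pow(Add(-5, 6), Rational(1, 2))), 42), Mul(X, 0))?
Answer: 0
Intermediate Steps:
Function('S')(J) = 0 (Function('S')(J) = Mul(0, J) = 0)
z = -30
X = 7
Function('s')(f) = 0 (Function('s')(f) = Mul(Rational(-1, 4), Mul(-30, 0)) = Mul(Rational(-1, 4), 0) = 0)
Add(Mul(Function('s')(Pow(Add(-5, 6), Rational(1, 2))), 42), Mul(X, 0)) = Add(Mul(0, 42), Mul(7, 0)) = Add(0, 0) = 0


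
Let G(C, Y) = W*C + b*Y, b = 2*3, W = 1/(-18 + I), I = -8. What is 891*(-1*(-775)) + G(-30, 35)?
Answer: 8979570/13 ≈ 6.9074e+5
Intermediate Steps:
W = -1/26 (W = 1/(-18 - 8) = 1/(-26) = -1/26 ≈ -0.038462)
b = 6
G(C, Y) = 6*Y - C/26 (G(C, Y) = -C/26 + 6*Y = 6*Y - C/26)
891*(-1*(-775)) + G(-30, 35) = 891*(-1*(-775)) + (6*35 - 1/26*(-30)) = 891*775 + (210 + 15/13) = 690525 + 2745/13 = 8979570/13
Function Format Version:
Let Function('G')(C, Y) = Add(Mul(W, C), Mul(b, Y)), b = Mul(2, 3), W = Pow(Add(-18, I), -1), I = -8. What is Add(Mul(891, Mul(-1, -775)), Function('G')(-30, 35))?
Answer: Rational(8979570, 13) ≈ 6.9074e+5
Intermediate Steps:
W = Rational(-1, 26) (W = Pow(Add(-18, -8), -1) = Pow(-26, -1) = Rational(-1, 26) ≈ -0.038462)
b = 6
Function('G')(C, Y) = Add(Mul(6, Y), Mul(Rational(-1, 26), C)) (Function('G')(C, Y) = Add(Mul(Rational(-1, 26), C), Mul(6, Y)) = Add(Mul(6, Y), Mul(Rational(-1, 26), C)))
Add(Mul(891, Mul(-1, -775)), Function('G')(-30, 35)) = Add(Mul(891, Mul(-1, -775)), Add(Mul(6, 35), Mul(Rational(-1, 26), -30))) = Add(Mul(891, 775), Add(210, Rational(15, 13))) = Add(690525, Rational(2745, 13)) = Rational(8979570, 13)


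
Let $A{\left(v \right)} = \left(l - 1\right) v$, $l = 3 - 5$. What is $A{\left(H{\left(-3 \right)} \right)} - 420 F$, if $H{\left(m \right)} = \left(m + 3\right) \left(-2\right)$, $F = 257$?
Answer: $-107940$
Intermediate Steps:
$l = -2$ ($l = 3 - 5 = -2$)
$H{\left(m \right)} = -6 - 2 m$ ($H{\left(m \right)} = \left(3 + m\right) \left(-2\right) = -6 - 2 m$)
$A{\left(v \right)} = - 3 v$ ($A{\left(v \right)} = \left(-2 - 1\right) v = - 3 v$)
$A{\left(H{\left(-3 \right)} \right)} - 420 F = - 3 \left(-6 - -6\right) - 107940 = - 3 \left(-6 + 6\right) - 107940 = \left(-3\right) 0 - 107940 = 0 - 107940 = -107940$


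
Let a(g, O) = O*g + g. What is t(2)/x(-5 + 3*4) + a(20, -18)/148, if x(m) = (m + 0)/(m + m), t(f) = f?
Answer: 63/37 ≈ 1.7027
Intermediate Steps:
a(g, O) = g + O*g
x(m) = ½ (x(m) = m/((2*m)) = m*(1/(2*m)) = ½)
t(2)/x(-5 + 3*4) + a(20, -18)/148 = 2/(½) + (20*(1 - 18))/148 = 2*2 + (20*(-17))*(1/148) = 4 - 340*1/148 = 4 - 85/37 = 63/37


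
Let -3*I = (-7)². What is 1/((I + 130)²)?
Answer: 9/116281 ≈ 7.7399e-5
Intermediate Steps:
I = -49/3 (I = -⅓*(-7)² = -⅓*49 = -49/3 ≈ -16.333)
1/((I + 130)²) = 1/((-49/3 + 130)²) = 1/((341/3)²) = 1/(116281/9) = 9/116281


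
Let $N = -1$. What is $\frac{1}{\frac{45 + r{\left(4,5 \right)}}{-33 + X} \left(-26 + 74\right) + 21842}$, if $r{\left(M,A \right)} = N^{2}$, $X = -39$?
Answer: $\frac{3}{65434} \approx 4.5848 \cdot 10^{-5}$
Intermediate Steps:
$r{\left(M,A \right)} = 1$ ($r{\left(M,A \right)} = \left(-1\right)^{2} = 1$)
$\frac{1}{\frac{45 + r{\left(4,5 \right)}}{-33 + X} \left(-26 + 74\right) + 21842} = \frac{1}{\frac{45 + 1}{-33 - 39} \left(-26 + 74\right) + 21842} = \frac{1}{\frac{46}{-72} \cdot 48 + 21842} = \frac{1}{46 \left(- \frac{1}{72}\right) 48 + 21842} = \frac{1}{\left(- \frac{23}{36}\right) 48 + 21842} = \frac{1}{- \frac{92}{3} + 21842} = \frac{1}{\frac{65434}{3}} = \frac{3}{65434}$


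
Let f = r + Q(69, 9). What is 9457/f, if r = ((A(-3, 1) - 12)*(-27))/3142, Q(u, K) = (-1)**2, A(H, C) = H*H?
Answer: 29713894/3223 ≈ 9219.3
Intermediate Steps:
A(H, C) = H**2
Q(u, K) = 1
r = 81/3142 (r = (((-3)**2 - 12)*(-27))/3142 = ((9 - 12)*(-27))*(1/3142) = -3*(-27)*(1/3142) = 81*(1/3142) = 81/3142 ≈ 0.025780)
f = 3223/3142 (f = 81/3142 + 1 = 3223/3142 ≈ 1.0258)
9457/f = 9457/(3223/3142) = 9457*(3142/3223) = 29713894/3223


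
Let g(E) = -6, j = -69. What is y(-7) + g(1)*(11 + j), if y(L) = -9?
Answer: 339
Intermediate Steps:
y(-7) + g(1)*(11 + j) = -9 - 6*(11 - 69) = -9 - 6*(-58) = -9 + 348 = 339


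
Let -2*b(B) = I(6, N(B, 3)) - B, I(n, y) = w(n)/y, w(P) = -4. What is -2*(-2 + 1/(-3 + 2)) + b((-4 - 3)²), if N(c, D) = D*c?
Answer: 8971/294 ≈ 30.514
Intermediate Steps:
I(n, y) = -4/y
b(B) = B/2 + 2/(3*B) (b(B) = -(-4*1/(3*B) - B)/2 = -(-4/(3*B) - B)/2 = -(-B - 4/(3*B))/2 = B/2 + 2/(3*B))
-2*(-2 + 1/(-3 + 2)) + b((-4 - 3)²) = -2*(-2 + 1/(-3 + 2)) + ((-4 - 3)²/2 + 2/(3*((-4 - 3)²))) = -2*(-2 + 1/(-1)) + ((½)*(-7)² + 2/(3*((-7)²))) = -2*(-2 - 1) + ((½)*49 + (⅔)/49) = -2*(-3) + (49/2 + (⅔)*(1/49)) = 6 + (49/2 + 2/147) = 6 + 7207/294 = 8971/294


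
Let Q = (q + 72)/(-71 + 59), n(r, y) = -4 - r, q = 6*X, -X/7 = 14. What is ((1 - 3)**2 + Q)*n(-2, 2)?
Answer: -94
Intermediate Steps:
X = -98 (X = -7*14 = -98)
q = -588 (q = 6*(-98) = -588)
Q = 43 (Q = (-588 + 72)/(-71 + 59) = -516/(-12) = -516*(-1/12) = 43)
((1 - 3)**2 + Q)*n(-2, 2) = ((1 - 3)**2 + 43)*(-4 - 1*(-2)) = ((-2)**2 + 43)*(-4 + 2) = (4 + 43)*(-2) = 47*(-2) = -94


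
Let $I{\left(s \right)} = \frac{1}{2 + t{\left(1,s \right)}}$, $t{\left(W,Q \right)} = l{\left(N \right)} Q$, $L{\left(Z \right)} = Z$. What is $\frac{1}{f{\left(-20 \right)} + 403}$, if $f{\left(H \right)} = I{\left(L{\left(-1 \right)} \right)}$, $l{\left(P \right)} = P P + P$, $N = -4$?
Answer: $\frac{10}{4029} \approx 0.002482$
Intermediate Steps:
$l{\left(P \right)} = P + P^{2}$ ($l{\left(P \right)} = P^{2} + P = P + P^{2}$)
$t{\left(W,Q \right)} = 12 Q$ ($t{\left(W,Q \right)} = - 4 \left(1 - 4\right) Q = \left(-4\right) \left(-3\right) Q = 12 Q$)
$I{\left(s \right)} = \frac{1}{2 + 12 s}$
$f{\left(H \right)} = - \frac{1}{10}$ ($f{\left(H \right)} = \frac{1}{2 \left(1 + 6 \left(-1\right)\right)} = \frac{1}{2 \left(1 - 6\right)} = \frac{1}{2 \left(-5\right)} = \frac{1}{2} \left(- \frac{1}{5}\right) = - \frac{1}{10}$)
$\frac{1}{f{\left(-20 \right)} + 403} = \frac{1}{- \frac{1}{10} + 403} = \frac{1}{\frac{4029}{10}} = \frac{10}{4029}$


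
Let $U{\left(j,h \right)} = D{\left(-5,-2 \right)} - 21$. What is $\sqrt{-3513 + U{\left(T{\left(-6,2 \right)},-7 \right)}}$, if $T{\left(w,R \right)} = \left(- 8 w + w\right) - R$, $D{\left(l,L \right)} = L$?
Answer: $4 i \sqrt{221} \approx 59.464 i$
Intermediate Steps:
$T{\left(w,R \right)} = - R - 7 w$ ($T{\left(w,R \right)} = - 7 w - R = - R - 7 w$)
$U{\left(j,h \right)} = -23$ ($U{\left(j,h \right)} = -2 - 21 = -23$)
$\sqrt{-3513 + U{\left(T{\left(-6,2 \right)},-7 \right)}} = \sqrt{-3513 - 23} = \sqrt{-3536} = 4 i \sqrt{221}$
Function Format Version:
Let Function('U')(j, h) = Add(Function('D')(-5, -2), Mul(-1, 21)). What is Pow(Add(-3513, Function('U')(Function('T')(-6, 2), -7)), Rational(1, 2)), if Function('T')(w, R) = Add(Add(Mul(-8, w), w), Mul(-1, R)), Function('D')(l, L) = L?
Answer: Mul(4, I, Pow(221, Rational(1, 2))) ≈ Mul(59.464, I)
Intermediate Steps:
Function('T')(w, R) = Add(Mul(-1, R), Mul(-7, w)) (Function('T')(w, R) = Add(Mul(-7, w), Mul(-1, R)) = Add(Mul(-1, R), Mul(-7, w)))
Function('U')(j, h) = -23 (Function('U')(j, h) = Add(-2, Mul(-1, 21)) = Add(-2, -21) = -23)
Pow(Add(-3513, Function('U')(Function('T')(-6, 2), -7)), Rational(1, 2)) = Pow(Add(-3513, -23), Rational(1, 2)) = Pow(-3536, Rational(1, 2)) = Mul(4, I, Pow(221, Rational(1, 2)))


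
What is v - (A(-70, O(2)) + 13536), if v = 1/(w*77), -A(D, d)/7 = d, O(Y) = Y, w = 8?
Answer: -8329551/616 ≈ -13522.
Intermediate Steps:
A(D, d) = -7*d
v = 1/616 (v = 1/(8*77) = 1/616 ≈ 0.0016234)
v - (A(-70, O(2)) + 13536) = 1/616 - (-7*2 + 13536) = 1/616 - (-14 + 13536) = 1/616 - 1*13522 = 1/616 - 13522 = -8329551/616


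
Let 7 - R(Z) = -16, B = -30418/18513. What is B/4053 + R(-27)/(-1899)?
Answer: -198169681/15832002879 ≈ -0.012517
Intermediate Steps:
B = -30418/18513 (B = -30418*1/18513 = -30418/18513 ≈ -1.6431)
R(Z) = 23 (R(Z) = 7 - 1*(-16) = 7 + 16 = 23)
B/4053 + R(-27)/(-1899) = -30418/18513/4053 + 23/(-1899) = -30418/18513*1/4053 + 23*(-1/1899) = -30418/75033189 - 23/1899 = -198169681/15832002879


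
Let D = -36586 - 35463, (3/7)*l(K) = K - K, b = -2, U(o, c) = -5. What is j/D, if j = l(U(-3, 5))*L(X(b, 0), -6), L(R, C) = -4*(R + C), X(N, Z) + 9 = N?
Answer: 0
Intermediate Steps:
l(K) = 0 (l(K) = 7*(K - K)/3 = (7/3)*0 = 0)
X(N, Z) = -9 + N
L(R, C) = -4*C - 4*R (L(R, C) = -4*(C + R) = -4*C - 4*R)
D = -72049
j = 0 (j = 0*(-4*(-6) - 4*(-9 - 2)) = 0*(24 - 4*(-11)) = 0*(24 + 44) = 0*68 = 0)
j/D = 0/(-72049) = 0*(-1/72049) = 0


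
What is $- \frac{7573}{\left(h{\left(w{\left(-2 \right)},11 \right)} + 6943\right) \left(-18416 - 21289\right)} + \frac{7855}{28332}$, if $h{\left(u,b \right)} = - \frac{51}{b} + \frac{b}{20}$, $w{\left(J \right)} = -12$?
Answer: $\frac{31743685579913}{114484142989044} \approx 0.27728$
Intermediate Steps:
$h{\left(u,b \right)} = - \frac{51}{b} + \frac{b}{20}$ ($h{\left(u,b \right)} = - \frac{51}{b} + b \frac{1}{20} = - \frac{51}{b} + \frac{b}{20}$)
$- \frac{7573}{\left(h{\left(w{\left(-2 \right)},11 \right)} + 6943\right) \left(-18416 - 21289\right)} + \frac{7855}{28332} = - \frac{7573}{\left(\left(- \frac{51}{11} + \frac{1}{20} \cdot 11\right) + 6943\right) \left(-18416 - 21289\right)} + \frac{7855}{28332} = - \frac{7573}{\left(\left(\left(-51\right) \frac{1}{11} + \frac{11}{20}\right) + 6943\right) \left(-39705\right)} + 7855 \cdot \frac{1}{28332} = - \frac{7573}{\left(\left(- \frac{51}{11} + \frac{11}{20}\right) + 6943\right) \left(-39705\right)} + \frac{7855}{28332} = - \frac{7573}{\left(- \frac{899}{220} + 6943\right) \left(-39705\right)} + \frac{7855}{28332} = - \frac{7573}{\frac{1526561}{220} \left(-39705\right)} + \frac{7855}{28332} = - \frac{7573}{- \frac{12122420901}{44}} + \frac{7855}{28332} = \left(-7573\right) \left(- \frac{44}{12122420901}\right) + \frac{7855}{28332} = \frac{333212}{12122420901} + \frac{7855}{28332} = \frac{31743685579913}{114484142989044}$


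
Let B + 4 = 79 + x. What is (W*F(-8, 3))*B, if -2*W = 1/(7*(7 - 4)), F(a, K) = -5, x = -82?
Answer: -⅚ ≈ -0.83333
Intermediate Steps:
B = -7 (B = -4 + (79 - 82) = -4 - 3 = -7)
W = -1/42 (W = -1/(7*(7 - 4))/2 = -1/(2*(7*3)) = -½/21 = -½*1/21 = -1/42 ≈ -0.023810)
(W*F(-8, 3))*B = -1/42*(-5)*(-7) = (5/42)*(-7) = -⅚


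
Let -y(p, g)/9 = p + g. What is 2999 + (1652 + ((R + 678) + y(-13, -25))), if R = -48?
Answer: 5623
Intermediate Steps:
y(p, g) = -9*g - 9*p (y(p, g) = -9*(p + g) = -9*(g + p) = -9*g - 9*p)
2999 + (1652 + ((R + 678) + y(-13, -25))) = 2999 + (1652 + ((-48 + 678) + (-9*(-25) - 9*(-13)))) = 2999 + (1652 + (630 + (225 + 117))) = 2999 + (1652 + (630 + 342)) = 2999 + (1652 + 972) = 2999 + 2624 = 5623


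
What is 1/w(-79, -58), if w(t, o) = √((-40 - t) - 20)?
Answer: √19/19 ≈ 0.22942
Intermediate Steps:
w(t, o) = √(-60 - t)
1/w(-79, -58) = 1/(√(-60 - 1*(-79))) = 1/(√(-60 + 79)) = 1/(√19) = √19/19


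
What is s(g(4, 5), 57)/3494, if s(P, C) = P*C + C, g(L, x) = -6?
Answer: -285/3494 ≈ -0.081568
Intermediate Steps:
s(P, C) = C + C*P (s(P, C) = C*P + C = C + C*P)
s(g(4, 5), 57)/3494 = (57*(1 - 6))/3494 = (57*(-5))*(1/3494) = -285*1/3494 = -285/3494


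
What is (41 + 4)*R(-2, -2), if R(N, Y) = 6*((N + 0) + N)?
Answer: -1080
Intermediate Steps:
R(N, Y) = 12*N (R(N, Y) = 6*(N + N) = 6*(2*N) = 12*N)
(41 + 4)*R(-2, -2) = (41 + 4)*(12*(-2)) = 45*(-24) = -1080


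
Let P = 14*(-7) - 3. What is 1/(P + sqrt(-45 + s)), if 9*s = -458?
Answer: -909/92672 - 3*I*sqrt(863)/92672 ≈ -0.0098088 - 0.00095099*I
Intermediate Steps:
s = -458/9 (s = (1/9)*(-458) = -458/9 ≈ -50.889)
P = -101 (P = -98 - 3 = -101)
1/(P + sqrt(-45 + s)) = 1/(-101 + sqrt(-45 - 458/9)) = 1/(-101 + sqrt(-863/9)) = 1/(-101 + I*sqrt(863)/3)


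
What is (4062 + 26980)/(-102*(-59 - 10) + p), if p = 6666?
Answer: 15521/6852 ≈ 2.2652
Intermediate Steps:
(4062 + 26980)/(-102*(-59 - 10) + p) = (4062 + 26980)/(-102*(-59 - 10) + 6666) = 31042/(-102*(-69) + 6666) = 31042/(7038 + 6666) = 31042/13704 = 31042*(1/13704) = 15521/6852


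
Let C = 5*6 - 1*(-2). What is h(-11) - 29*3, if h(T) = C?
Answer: -55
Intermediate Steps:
C = 32 (C = 30 + 2 = 32)
h(T) = 32
h(-11) - 29*3 = 32 - 29*3 = 32 - 87 = -55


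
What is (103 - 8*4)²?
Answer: 5041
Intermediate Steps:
(103 - 8*4)² = (103 - 32)² = 71² = 5041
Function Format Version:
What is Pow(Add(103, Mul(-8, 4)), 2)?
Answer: 5041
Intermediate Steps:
Pow(Add(103, Mul(-8, 4)), 2) = Pow(Add(103, -32), 2) = Pow(71, 2) = 5041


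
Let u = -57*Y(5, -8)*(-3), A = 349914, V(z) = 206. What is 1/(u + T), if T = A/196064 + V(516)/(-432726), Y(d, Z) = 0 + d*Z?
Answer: -21210497616/145041959569345 ≈ -0.00014624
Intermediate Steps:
Y(d, Z) = Z*d (Y(d, Z) = 0 + Z*d = Z*d)
T = 37844124095/21210497616 (T = 349914/196064 + 206/(-432726) = 349914*(1/196064) + 206*(-1/432726) = 174957/98032 - 103/216363 = 37844124095/21210497616 ≈ 1.7842)
u = -6840 (u = -(-456)*5*(-3) = -57*(-40)*(-3) = 2280*(-3) = -6840)
1/(u + T) = 1/(-6840 + 37844124095/21210497616) = 1/(-145041959569345/21210497616) = -21210497616/145041959569345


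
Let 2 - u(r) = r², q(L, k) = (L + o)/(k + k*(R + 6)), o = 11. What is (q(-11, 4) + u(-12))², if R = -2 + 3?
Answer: 20164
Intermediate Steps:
R = 1
q(L, k) = (11 + L)/(8*k) (q(L, k) = (L + 11)/(k + k*(1 + 6)) = (11 + L)/(k + k*7) = (11 + L)/(k + 7*k) = (11 + L)/((8*k)) = (11 + L)*(1/(8*k)) = (11 + L)/(8*k))
u(r) = 2 - r²
(q(-11, 4) + u(-12))² = ((⅛)*(11 - 11)/4 + (2 - 1*(-12)²))² = ((⅛)*(¼)*0 + (2 - 1*144))² = (0 + (2 - 144))² = (0 - 142)² = (-142)² = 20164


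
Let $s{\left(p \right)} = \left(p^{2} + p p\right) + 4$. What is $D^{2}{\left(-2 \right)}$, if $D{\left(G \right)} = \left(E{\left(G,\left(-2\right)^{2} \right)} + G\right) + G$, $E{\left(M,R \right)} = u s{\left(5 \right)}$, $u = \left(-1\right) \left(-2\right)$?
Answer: $10816$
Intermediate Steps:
$u = 2$
$s{\left(p \right)} = 4 + 2 p^{2}$ ($s{\left(p \right)} = \left(p^{2} + p^{2}\right) + 4 = 2 p^{2} + 4 = 4 + 2 p^{2}$)
$E{\left(M,R \right)} = 108$ ($E{\left(M,R \right)} = 2 \left(4 + 2 \cdot 5^{2}\right) = 2 \left(4 + 2 \cdot 25\right) = 2 \left(4 + 50\right) = 2 \cdot 54 = 108$)
$D{\left(G \right)} = 108 + 2 G$ ($D{\left(G \right)} = \left(108 + G\right) + G = 108 + 2 G$)
$D^{2}{\left(-2 \right)} = \left(108 + 2 \left(-2\right)\right)^{2} = \left(108 - 4\right)^{2} = 104^{2} = 10816$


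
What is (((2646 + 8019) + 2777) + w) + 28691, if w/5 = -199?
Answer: 41138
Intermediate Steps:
w = -995 (w = 5*(-199) = -995)
(((2646 + 8019) + 2777) + w) + 28691 = (((2646 + 8019) + 2777) - 995) + 28691 = ((10665 + 2777) - 995) + 28691 = (13442 - 995) + 28691 = 12447 + 28691 = 41138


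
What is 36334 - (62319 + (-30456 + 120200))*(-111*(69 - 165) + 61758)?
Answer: -11011453748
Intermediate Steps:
36334 - (62319 + (-30456 + 120200))*(-111*(69 - 165) + 61758) = 36334 - (62319 + 89744)*(-111*(-96) + 61758) = 36334 - 152063*(10656 + 61758) = 36334 - 152063*72414 = 36334 - 1*11011490082 = 36334 - 11011490082 = -11011453748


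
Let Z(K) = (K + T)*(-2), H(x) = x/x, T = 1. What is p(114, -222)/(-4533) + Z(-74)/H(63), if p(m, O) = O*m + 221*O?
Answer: 245396/1511 ≈ 162.41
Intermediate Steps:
H(x) = 1
p(m, O) = 221*O + O*m
Z(K) = -2 - 2*K (Z(K) = (K + 1)*(-2) = (1 + K)*(-2) = -2 - 2*K)
p(114, -222)/(-4533) + Z(-74)/H(63) = -222*(221 + 114)/(-4533) + (-2 - 2*(-74))/1 = -222*335*(-1/4533) + (-2 + 148)*1 = -74370*(-1/4533) + 146*1 = 24790/1511 + 146 = 245396/1511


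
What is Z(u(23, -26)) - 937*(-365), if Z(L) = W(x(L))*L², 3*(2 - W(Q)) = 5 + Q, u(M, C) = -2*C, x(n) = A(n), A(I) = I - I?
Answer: 1028719/3 ≈ 3.4291e+5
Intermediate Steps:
A(I) = 0
x(n) = 0
W(Q) = ⅓ - Q/3 (W(Q) = 2 - (5 + Q)/3 = 2 + (-5/3 - Q/3) = ⅓ - Q/3)
Z(L) = L²/3 (Z(L) = (⅓ - ⅓*0)*L² = (⅓ + 0)*L² = L²/3)
Z(u(23, -26)) - 937*(-365) = (-2*(-26))²/3 - 937*(-365) = (⅓)*52² + 342005 = (⅓)*2704 + 342005 = 2704/3 + 342005 = 1028719/3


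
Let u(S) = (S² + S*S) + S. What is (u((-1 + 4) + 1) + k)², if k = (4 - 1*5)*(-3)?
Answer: 1521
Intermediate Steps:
u(S) = S + 2*S² (u(S) = (S² + S²) + S = 2*S² + S = S + 2*S²)
k = 3 (k = (4 - 5)*(-3) = -1*(-3) = 3)
(u((-1 + 4) + 1) + k)² = (((-1 + 4) + 1)*(1 + 2*((-1 + 4) + 1)) + 3)² = ((3 + 1)*(1 + 2*(3 + 1)) + 3)² = (4*(1 + 2*4) + 3)² = (4*(1 + 8) + 3)² = (4*9 + 3)² = (36 + 3)² = 39² = 1521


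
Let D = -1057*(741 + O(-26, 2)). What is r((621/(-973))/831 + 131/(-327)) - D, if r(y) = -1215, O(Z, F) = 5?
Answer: 787307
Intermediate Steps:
D = -788522 (D = -1057*(741 + 5) = -1057*746 = -788522)
r((621/(-973))/831 + 131/(-327)) - D = -1215 - 1*(-788522) = -1215 + 788522 = 787307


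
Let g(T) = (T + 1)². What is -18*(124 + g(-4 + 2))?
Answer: -2250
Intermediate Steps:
g(T) = (1 + T)²
-18*(124 + g(-4 + 2)) = -18*(124 + (1 + (-4 + 2))²) = -18*(124 + (1 - 2)²) = -18*(124 + (-1)²) = -18*(124 + 1) = -18*125 = -2250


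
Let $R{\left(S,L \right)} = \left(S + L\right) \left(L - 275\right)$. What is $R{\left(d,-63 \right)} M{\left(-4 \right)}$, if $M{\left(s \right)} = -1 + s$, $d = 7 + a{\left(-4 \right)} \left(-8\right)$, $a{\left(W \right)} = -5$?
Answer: $-27040$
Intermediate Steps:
$d = 47$ ($d = 7 - -40 = 7 + 40 = 47$)
$R{\left(S,L \right)} = \left(-275 + L\right) \left(L + S\right)$ ($R{\left(S,L \right)} = \left(L + S\right) \left(-275 + L\right) = \left(-275 + L\right) \left(L + S\right)$)
$R{\left(d,-63 \right)} M{\left(-4 \right)} = \left(\left(-63\right)^{2} - -17325 - 12925 - 2961\right) \left(-1 - 4\right) = \left(3969 + 17325 - 12925 - 2961\right) \left(-5\right) = 5408 \left(-5\right) = -27040$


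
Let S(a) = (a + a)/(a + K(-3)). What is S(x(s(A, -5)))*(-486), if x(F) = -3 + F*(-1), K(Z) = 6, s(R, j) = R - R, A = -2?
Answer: 972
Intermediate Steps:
s(R, j) = 0
x(F) = -3 - F
S(a) = 2*a/(6 + a) (S(a) = (a + a)/(a + 6) = (2*a)/(6 + a) = 2*a/(6 + a))
S(x(s(A, -5)))*(-486) = (2*(-3 - 1*0)/(6 + (-3 - 1*0)))*(-486) = (2*(-3 + 0)/(6 + (-3 + 0)))*(-486) = (2*(-3)/(6 - 3))*(-486) = (2*(-3)/3)*(-486) = (2*(-3)*(⅓))*(-486) = -2*(-486) = 972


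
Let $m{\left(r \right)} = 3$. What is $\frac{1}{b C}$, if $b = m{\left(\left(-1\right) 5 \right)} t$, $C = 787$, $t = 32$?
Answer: $\frac{1}{75552} \approx 1.3236 \cdot 10^{-5}$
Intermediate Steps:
$b = 96$ ($b = 3 \cdot 32 = 96$)
$\frac{1}{b C} = \frac{1}{96 \cdot 787} = \frac{1}{96} \cdot \frac{1}{787} = \frac{1}{75552}$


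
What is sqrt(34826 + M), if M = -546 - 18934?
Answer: sqrt(15346) ≈ 123.88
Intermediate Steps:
M = -19480
sqrt(34826 + M) = sqrt(34826 - 19480) = sqrt(15346)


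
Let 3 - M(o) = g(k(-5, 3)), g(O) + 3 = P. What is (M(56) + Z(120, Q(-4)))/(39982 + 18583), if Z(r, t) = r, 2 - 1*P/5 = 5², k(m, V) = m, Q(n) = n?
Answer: 241/58565 ≈ 0.0041151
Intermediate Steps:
P = -115 (P = 10 - 5*5² = 10 - 5*25 = 10 - 125 = -115)
g(O) = -118 (g(O) = -3 - 115 = -118)
M(o) = 121 (M(o) = 3 - 1*(-118) = 3 + 118 = 121)
(M(56) + Z(120, Q(-4)))/(39982 + 18583) = (121 + 120)/(39982 + 18583) = 241/58565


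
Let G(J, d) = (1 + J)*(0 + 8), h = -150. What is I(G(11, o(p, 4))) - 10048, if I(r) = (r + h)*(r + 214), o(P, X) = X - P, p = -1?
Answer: -26788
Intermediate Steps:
G(J, d) = 8 + 8*J (G(J, d) = (1 + J)*8 = 8 + 8*J)
I(r) = (-150 + r)*(214 + r) (I(r) = (r - 150)*(r + 214) = (-150 + r)*(214 + r))
I(G(11, o(p, 4))) - 10048 = (-32100 + (8 + 8*11)**2 + 64*(8 + 8*11)) - 10048 = (-32100 + (8 + 88)**2 + 64*(8 + 88)) - 10048 = (-32100 + 96**2 + 64*96) - 10048 = (-32100 + 9216 + 6144) - 10048 = -16740 - 10048 = -26788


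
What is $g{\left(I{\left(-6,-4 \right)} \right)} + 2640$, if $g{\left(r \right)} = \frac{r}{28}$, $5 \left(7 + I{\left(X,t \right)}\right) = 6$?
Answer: $\frac{369571}{140} \approx 2639.8$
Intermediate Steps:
$I{\left(X,t \right)} = - \frac{29}{5}$ ($I{\left(X,t \right)} = -7 + \frac{1}{5} \cdot 6 = -7 + \frac{6}{5} = - \frac{29}{5}$)
$g{\left(r \right)} = \frac{r}{28}$ ($g{\left(r \right)} = r \frac{1}{28} = \frac{r}{28}$)
$g{\left(I{\left(-6,-4 \right)} \right)} + 2640 = \frac{1}{28} \left(- \frac{29}{5}\right) + 2640 = - \frac{29}{140} + 2640 = \frac{369571}{140}$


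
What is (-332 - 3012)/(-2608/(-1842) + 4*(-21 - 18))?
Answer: 769956/35593 ≈ 21.632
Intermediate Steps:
(-332 - 3012)/(-2608/(-1842) + 4*(-21 - 18)) = -3344/(-2608*(-1/1842) + 4*(-39)) = -3344/(1304/921 - 156) = -3344/(-142372/921) = -3344*(-921/142372) = 769956/35593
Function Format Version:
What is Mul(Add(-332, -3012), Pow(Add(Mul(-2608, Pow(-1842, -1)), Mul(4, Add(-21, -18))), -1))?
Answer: Rational(769956, 35593) ≈ 21.632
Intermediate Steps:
Mul(Add(-332, -3012), Pow(Add(Mul(-2608, Pow(-1842, -1)), Mul(4, Add(-21, -18))), -1)) = Mul(-3344, Pow(Add(Mul(-2608, Rational(-1, 1842)), Mul(4, -39)), -1)) = Mul(-3344, Pow(Add(Rational(1304, 921), -156), -1)) = Mul(-3344, Pow(Rational(-142372, 921), -1)) = Mul(-3344, Rational(-921, 142372)) = Rational(769956, 35593)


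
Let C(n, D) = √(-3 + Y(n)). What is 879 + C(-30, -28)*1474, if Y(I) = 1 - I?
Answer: 879 + 2948*√7 ≈ 8678.7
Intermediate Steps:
C(n, D) = √(-2 - n) (C(n, D) = √(-3 + (1 - n)) = √(-2 - n))
879 + C(-30, -28)*1474 = 879 + √(-2 - 1*(-30))*1474 = 879 + √(-2 + 30)*1474 = 879 + √28*1474 = 879 + (2*√7)*1474 = 879 + 2948*√7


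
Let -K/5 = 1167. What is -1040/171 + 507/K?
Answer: -2051699/332595 ≈ -6.1688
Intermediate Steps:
K = -5835 (K = -5*1167 = -5835)
-1040/171 + 507/K = -1040/171 + 507/(-5835) = -1040*1/171 + 507*(-1/5835) = -1040/171 - 169/1945 = -2051699/332595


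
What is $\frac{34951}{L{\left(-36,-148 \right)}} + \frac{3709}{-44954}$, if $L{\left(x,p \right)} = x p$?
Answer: $\frac{775712851}{119757456} \approx 6.4774$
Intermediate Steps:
$L{\left(x,p \right)} = p x$
$\frac{34951}{L{\left(-36,-148 \right)}} + \frac{3709}{-44954} = \frac{34951}{\left(-148\right) \left(-36\right)} + \frac{3709}{-44954} = \frac{34951}{5328} + 3709 \left(- \frac{1}{44954}\right) = 34951 \cdot \frac{1}{5328} - \frac{3709}{44954} = \frac{34951}{5328} - \frac{3709}{44954} = \frac{775712851}{119757456}$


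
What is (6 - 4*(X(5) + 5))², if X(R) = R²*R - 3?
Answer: 252004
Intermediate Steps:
X(R) = -3 + R³ (X(R) = R³ - 3 = -3 + R³)
(6 - 4*(X(5) + 5))² = (6 - 4*((-3 + 5³) + 5))² = (6 - 4*((-3 + 125) + 5))² = (6 - 4*(122 + 5))² = (6 - 4*127)² = (6 - 508)² = (-502)² = 252004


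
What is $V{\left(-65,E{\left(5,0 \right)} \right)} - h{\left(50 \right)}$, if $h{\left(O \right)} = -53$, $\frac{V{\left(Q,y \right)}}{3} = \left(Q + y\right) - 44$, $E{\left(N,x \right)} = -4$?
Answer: $-286$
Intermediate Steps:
$V{\left(Q,y \right)} = -132 + 3 Q + 3 y$ ($V{\left(Q,y \right)} = 3 \left(\left(Q + y\right) - 44\right) = 3 \left(-44 + Q + y\right) = -132 + 3 Q + 3 y$)
$V{\left(-65,E{\left(5,0 \right)} \right)} - h{\left(50 \right)} = \left(-132 + 3 \left(-65\right) + 3 \left(-4\right)\right) - -53 = \left(-132 - 195 - 12\right) + 53 = -339 + 53 = -286$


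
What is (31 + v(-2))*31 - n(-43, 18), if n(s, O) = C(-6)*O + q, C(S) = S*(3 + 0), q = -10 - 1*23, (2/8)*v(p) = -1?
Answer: 1194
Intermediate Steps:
v(p) = -4 (v(p) = 4*(-1) = -4)
q = -33 (q = -10 - 23 = -33)
C(S) = 3*S (C(S) = S*3 = 3*S)
n(s, O) = -33 - 18*O (n(s, O) = (3*(-6))*O - 33 = -18*O - 33 = -33 - 18*O)
(31 + v(-2))*31 - n(-43, 18) = (31 - 4)*31 - (-33 - 18*18) = 27*31 - (-33 - 324) = 837 - 1*(-357) = 837 + 357 = 1194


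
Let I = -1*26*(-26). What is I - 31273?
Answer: -30597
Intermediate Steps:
I = 676 (I = -26*(-26) = 676)
I - 31273 = 676 - 31273 = -30597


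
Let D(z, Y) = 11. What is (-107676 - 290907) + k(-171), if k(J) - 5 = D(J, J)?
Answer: -398567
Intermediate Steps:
k(J) = 16 (k(J) = 5 + 11 = 16)
(-107676 - 290907) + k(-171) = (-107676 - 290907) + 16 = -398583 + 16 = -398567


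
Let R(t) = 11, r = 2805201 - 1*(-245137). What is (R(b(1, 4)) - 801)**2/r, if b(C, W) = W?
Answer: 312050/1525169 ≈ 0.20460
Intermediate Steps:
r = 3050338 (r = 2805201 + 245137 = 3050338)
(R(b(1, 4)) - 801)**2/r = (11 - 801)**2/3050338 = (-790)**2*(1/3050338) = 624100*(1/3050338) = 312050/1525169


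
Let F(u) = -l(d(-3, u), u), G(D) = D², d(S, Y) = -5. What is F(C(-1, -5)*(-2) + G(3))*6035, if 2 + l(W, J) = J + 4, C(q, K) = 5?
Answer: -6035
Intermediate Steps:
l(W, J) = 2 + J (l(W, J) = -2 + (J + 4) = -2 + (4 + J) = 2 + J)
F(u) = -2 - u (F(u) = -(2 + u) = -2 - u)
F(C(-1, -5)*(-2) + G(3))*6035 = (-2 - (5*(-2) + 3²))*6035 = (-2 - (-10 + 9))*6035 = (-2 - 1*(-1))*6035 = (-2 + 1)*6035 = -1*6035 = -6035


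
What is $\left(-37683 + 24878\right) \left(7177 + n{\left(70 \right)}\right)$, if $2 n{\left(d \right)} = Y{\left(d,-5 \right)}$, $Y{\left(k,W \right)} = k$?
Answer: $-92349660$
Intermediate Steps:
$n{\left(d \right)} = \frac{d}{2}$
$\left(-37683 + 24878\right) \left(7177 + n{\left(70 \right)}\right) = \left(-37683 + 24878\right) \left(7177 + \frac{1}{2} \cdot 70\right) = - 12805 \left(7177 + 35\right) = \left(-12805\right) 7212 = -92349660$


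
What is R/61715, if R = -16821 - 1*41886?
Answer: -58707/61715 ≈ -0.95126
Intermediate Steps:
R = -58707 (R = -16821 - 41886 = -58707)
R/61715 = -58707/61715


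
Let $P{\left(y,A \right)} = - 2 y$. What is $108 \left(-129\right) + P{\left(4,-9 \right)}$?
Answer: $-13940$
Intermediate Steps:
$108 \left(-129\right) + P{\left(4,-9 \right)} = 108 \left(-129\right) - 8 = -13932 - 8 = -13940$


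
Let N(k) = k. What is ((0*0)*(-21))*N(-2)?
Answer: 0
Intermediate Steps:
((0*0)*(-21))*N(-2) = ((0*0)*(-21))*(-2) = (0*(-21))*(-2) = 0*(-2) = 0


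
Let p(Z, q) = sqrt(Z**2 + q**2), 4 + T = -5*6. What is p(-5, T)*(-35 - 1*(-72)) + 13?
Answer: 13 + 37*sqrt(1181) ≈ 1284.5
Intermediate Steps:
T = -34 (T = -4 - 5*6 = -4 - 30 = -34)
p(-5, T)*(-35 - 1*(-72)) + 13 = sqrt((-5)**2 + (-34)**2)*(-35 - 1*(-72)) + 13 = sqrt(25 + 1156)*(-35 + 72) + 13 = sqrt(1181)*37 + 13 = 37*sqrt(1181) + 13 = 13 + 37*sqrt(1181)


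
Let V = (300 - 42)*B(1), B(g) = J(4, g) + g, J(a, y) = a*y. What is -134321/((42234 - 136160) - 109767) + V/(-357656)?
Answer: 23888973803/36426011804 ≈ 0.65582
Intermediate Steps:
B(g) = 5*g (B(g) = 4*g + g = 5*g)
V = 1290 (V = (300 - 42)*(5*1) = 258*5 = 1290)
-134321/((42234 - 136160) - 109767) + V/(-357656) = -134321/((42234 - 136160) - 109767) + 1290/(-357656) = -134321/(-93926 - 109767) + 1290*(-1/357656) = -134321/(-203693) - 645/178828 = -134321*(-1/203693) - 645/178828 = 134321/203693 - 645/178828 = 23888973803/36426011804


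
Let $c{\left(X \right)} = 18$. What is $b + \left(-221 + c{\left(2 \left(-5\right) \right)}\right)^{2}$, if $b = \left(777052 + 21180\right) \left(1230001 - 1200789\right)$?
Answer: $23317994393$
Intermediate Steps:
$b = 23317953184$ ($b = 798232 \cdot 29212 = 23317953184$)
$b + \left(-221 + c{\left(2 \left(-5\right) \right)}\right)^{2} = 23317953184 + \left(-221 + 18\right)^{2} = 23317953184 + \left(-203\right)^{2} = 23317953184 + 41209 = 23317994393$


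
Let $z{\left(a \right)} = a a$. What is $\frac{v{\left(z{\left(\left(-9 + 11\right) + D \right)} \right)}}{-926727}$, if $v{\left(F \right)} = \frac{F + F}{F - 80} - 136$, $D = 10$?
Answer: $\frac{263}{1853454} \approx 0.0001419$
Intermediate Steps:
$z{\left(a \right)} = a^{2}$
$v{\left(F \right)} = -136 + \frac{2 F}{-80 + F}$ ($v{\left(F \right)} = \frac{2 F}{-80 + F} - 136 = -136 + \frac{2 F}{-80 + F}$)
$\frac{v{\left(z{\left(\left(-9 + 11\right) + D \right)} \right)}}{-926727} = \frac{2 \frac{1}{-80 + \left(\left(-9 + 11\right) + 10\right)^{2}} \left(5440 - 67 \left(\left(-9 + 11\right) + 10\right)^{2}\right)}{-926727} = \frac{2 \left(5440 - 67 \left(2 + 10\right)^{2}\right)}{-80 + \left(2 + 10\right)^{2}} \left(- \frac{1}{926727}\right) = \frac{2 \left(5440 - 67 \cdot 12^{2}\right)}{-80 + 12^{2}} \left(- \frac{1}{926727}\right) = \frac{2 \left(5440 - 9648\right)}{-80 + 144} \left(- \frac{1}{926727}\right) = \frac{2 \left(5440 - 9648\right)}{64} \left(- \frac{1}{926727}\right) = 2 \cdot \frac{1}{64} \left(-4208\right) \left(- \frac{1}{926727}\right) = \left(- \frac{263}{2}\right) \left(- \frac{1}{926727}\right) = \frac{263}{1853454}$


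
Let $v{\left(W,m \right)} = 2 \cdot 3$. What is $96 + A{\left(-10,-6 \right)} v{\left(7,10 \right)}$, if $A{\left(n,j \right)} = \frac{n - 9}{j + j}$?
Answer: $\frac{211}{2} \approx 105.5$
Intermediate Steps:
$A{\left(n,j \right)} = \frac{-9 + n}{2 j}$
$v{\left(W,m \right)} = 6$
$96 + A{\left(-10,-6 \right)} v{\left(7,10 \right)} = 96 + \frac{-9 - 10}{2 \left(-6\right)} 6 = 96 + \frac{1}{2} \left(- \frac{1}{6}\right) \left(-19\right) 6 = 96 + \frac{19}{12} \cdot 6 = 96 + \frac{19}{2} = \frac{211}{2}$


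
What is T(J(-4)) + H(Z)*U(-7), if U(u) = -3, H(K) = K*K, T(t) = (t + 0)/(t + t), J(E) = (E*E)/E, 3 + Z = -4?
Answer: -293/2 ≈ -146.50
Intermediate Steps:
Z = -7 (Z = -3 - 4 = -7)
J(E) = E (J(E) = E²/E = E)
T(t) = ½ (T(t) = t/((2*t)) = t*(1/(2*t)) = ½)
H(K) = K²
T(J(-4)) + H(Z)*U(-7) = ½ + (-7)²*(-3) = ½ + 49*(-3) = ½ - 147 = -293/2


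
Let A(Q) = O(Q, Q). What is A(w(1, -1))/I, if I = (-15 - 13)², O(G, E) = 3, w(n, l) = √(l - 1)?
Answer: 3/784 ≈ 0.0038265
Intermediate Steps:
w(n, l) = √(-1 + l)
A(Q) = 3
I = 784 (I = (-28)² = 784)
A(w(1, -1))/I = 3/784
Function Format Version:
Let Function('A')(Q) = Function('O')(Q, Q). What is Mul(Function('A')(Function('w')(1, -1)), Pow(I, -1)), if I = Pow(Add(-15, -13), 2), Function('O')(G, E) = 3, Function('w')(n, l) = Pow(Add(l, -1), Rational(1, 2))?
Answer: Rational(3, 784) ≈ 0.0038265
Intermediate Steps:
Function('w')(n, l) = Pow(Add(-1, l), Rational(1, 2))
Function('A')(Q) = 3
I = 784 (I = Pow(-28, 2) = 784)
Mul(Function('A')(Function('w')(1, -1)), Pow(I, -1)) = Mul(3, Pow(784, -1)) = Mul(3, Rational(1, 784)) = Rational(3, 784)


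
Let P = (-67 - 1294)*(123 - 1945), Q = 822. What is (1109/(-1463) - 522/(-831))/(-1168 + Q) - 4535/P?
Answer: -126343023852/86925400533433 ≈ -0.0014535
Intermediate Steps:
P = 2479742 (P = -1361*(-1822) = 2479742)
(1109/(-1463) - 522/(-831))/(-1168 + Q) - 4535/P = (1109/(-1463) - 522/(-831))/(-1168 + 822) - 4535/2479742 = (1109*(-1/1463) - 522*(-1/831))/(-346) - 4535*1/2479742 = (-1109/1463 + 174/277)*(-1/346) - 4535/2479742 = -52631/405251*(-1/346) - 4535/2479742 = 52631/140216846 - 4535/2479742 = -126343023852/86925400533433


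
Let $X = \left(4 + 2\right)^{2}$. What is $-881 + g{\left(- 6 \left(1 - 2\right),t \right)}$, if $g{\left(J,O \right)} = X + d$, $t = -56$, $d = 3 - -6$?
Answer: $-836$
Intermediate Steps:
$d = 9$ ($d = 3 + 6 = 9$)
$X = 36$ ($X = 6^{2} = 36$)
$g{\left(J,O \right)} = 45$ ($g{\left(J,O \right)} = 36 + 9 = 45$)
$-881 + g{\left(- 6 \left(1 - 2\right),t \right)} = -881 + 45 = -836$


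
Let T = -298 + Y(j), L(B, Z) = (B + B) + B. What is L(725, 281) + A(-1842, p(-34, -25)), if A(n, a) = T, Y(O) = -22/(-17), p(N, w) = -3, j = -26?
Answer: 31931/17 ≈ 1878.3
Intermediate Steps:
Y(O) = 22/17 (Y(O) = -22*(-1/17) = 22/17)
L(B, Z) = 3*B (L(B, Z) = 2*B + B = 3*B)
T = -5044/17 (T = -298 + 22/17 = -5044/17 ≈ -296.71)
A(n, a) = -5044/17
L(725, 281) + A(-1842, p(-34, -25)) = 3*725 - 5044/17 = 2175 - 5044/17 = 31931/17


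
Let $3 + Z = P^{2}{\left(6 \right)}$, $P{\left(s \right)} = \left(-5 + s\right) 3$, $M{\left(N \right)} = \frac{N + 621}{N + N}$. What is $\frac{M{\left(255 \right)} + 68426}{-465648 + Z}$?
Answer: $- \frac{2908178}{19789785} \approx -0.14695$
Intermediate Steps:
$M{\left(N \right)} = \frac{621 + N}{2 N}$
$P{\left(s \right)} = -15 + 3 s$
$Z = 6$ ($Z = -3 + \left(-15 + 3 \cdot 6\right)^{2} = -3 + \left(-15 + 18\right)^{2} = -3 + 3^{2} = -3 + 9 = 6$)
$\frac{M{\left(255 \right)} + 68426}{-465648 + Z} = \frac{\frac{621 + 255}{2 \cdot 255} + 68426}{-465648 + 6} = \frac{\frac{1}{2} \cdot \frac{1}{255} \cdot 876 + 68426}{-465642} = \left(\frac{146}{85} + 68426\right) \left(- \frac{1}{465642}\right) = \frac{5816356}{85} \left(- \frac{1}{465642}\right) = - \frac{2908178}{19789785}$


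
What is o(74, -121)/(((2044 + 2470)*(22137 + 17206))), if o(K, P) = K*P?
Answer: -121/2399923 ≈ -5.0418e-5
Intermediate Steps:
o(74, -121)/(((2044 + 2470)*(22137 + 17206))) = (74*(-121))/(((2044 + 2470)*(22137 + 17206))) = -8954/(4514*39343) = -8954/177594302 = -8954*1/177594302 = -121/2399923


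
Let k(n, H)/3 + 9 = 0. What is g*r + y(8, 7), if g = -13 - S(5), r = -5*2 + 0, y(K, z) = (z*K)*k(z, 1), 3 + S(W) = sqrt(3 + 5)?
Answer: -1412 + 20*sqrt(2) ≈ -1383.7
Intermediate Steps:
k(n, H) = -27 (k(n, H) = -27 + 3*0 = -27 + 0 = -27)
S(W) = -3 + 2*sqrt(2) (S(W) = -3 + sqrt(3 + 5) = -3 + sqrt(8) = -3 + 2*sqrt(2))
y(K, z) = -27*K*z (y(K, z) = (z*K)*(-27) = (K*z)*(-27) = -27*K*z)
r = -10 (r = -10 + 0 = -10)
g = -10 - 2*sqrt(2) (g = -13 - (-3 + 2*sqrt(2)) = -13 + (3 - 2*sqrt(2)) = -10 - 2*sqrt(2) ≈ -12.828)
g*r + y(8, 7) = (-10 - 2*sqrt(2))*(-10) - 27*8*7 = (100 + 20*sqrt(2)) - 1512 = -1412 + 20*sqrt(2)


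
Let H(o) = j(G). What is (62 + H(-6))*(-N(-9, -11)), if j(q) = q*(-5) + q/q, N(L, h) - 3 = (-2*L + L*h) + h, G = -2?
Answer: -7957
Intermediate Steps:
N(L, h) = 3 + h - 2*L + L*h (N(L, h) = 3 + ((-2*L + L*h) + h) = 3 + (h - 2*L + L*h) = 3 + h - 2*L + L*h)
j(q) = 1 - 5*q (j(q) = -5*q + 1 = 1 - 5*q)
H(o) = 11 (H(o) = 1 - 5*(-2) = 1 + 10 = 11)
(62 + H(-6))*(-N(-9, -11)) = (62 + 11)*(-(3 - 11 - 2*(-9) - 9*(-11))) = 73*(-(3 - 11 + 18 + 99)) = 73*(-1*109) = 73*(-109) = -7957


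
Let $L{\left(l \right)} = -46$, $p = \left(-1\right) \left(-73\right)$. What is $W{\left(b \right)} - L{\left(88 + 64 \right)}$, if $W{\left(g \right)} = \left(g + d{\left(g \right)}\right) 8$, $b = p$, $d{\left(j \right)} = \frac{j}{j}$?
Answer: $638$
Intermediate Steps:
$p = 73$
$d{\left(j \right)} = 1$
$b = 73$
$W{\left(g \right)} = 8 + 8 g$ ($W{\left(g \right)} = \left(g + 1\right) 8 = \left(1 + g\right) 8 = 8 + 8 g$)
$W{\left(b \right)} - L{\left(88 + 64 \right)} = \left(8 + 8 \cdot 73\right) - -46 = \left(8 + 584\right) + 46 = 592 + 46 = 638$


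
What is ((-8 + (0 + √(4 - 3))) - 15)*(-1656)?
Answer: 36432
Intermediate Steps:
((-8 + (0 + √(4 - 3))) - 15)*(-1656) = ((-8 + (0 + √1)) - 15)*(-1656) = ((-8 + (0 + 1)) - 15)*(-1656) = ((-8 + 1) - 15)*(-1656) = (-7 - 15)*(-1656) = -22*(-1656) = 36432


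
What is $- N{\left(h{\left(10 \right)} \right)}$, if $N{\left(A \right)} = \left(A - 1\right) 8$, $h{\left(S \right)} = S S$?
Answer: $-792$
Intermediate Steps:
$h{\left(S \right)} = S^{2}$
$N{\left(A \right)} = -8 + 8 A$ ($N{\left(A \right)} = \left(-1 + A\right) 8 = -8 + 8 A$)
$- N{\left(h{\left(10 \right)} \right)} = - (-8 + 8 \cdot 10^{2}) = - (-8 + 8 \cdot 100) = - (-8 + 800) = \left(-1\right) 792 = -792$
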